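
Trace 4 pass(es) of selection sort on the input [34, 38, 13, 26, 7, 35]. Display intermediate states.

Pass 1: Select minimum 7 at index 4, swap -> [7, 38, 13, 26, 34, 35]
Pass 2: Select minimum 13 at index 2, swap -> [7, 13, 38, 26, 34, 35]
Pass 3: Select minimum 26 at index 3, swap -> [7, 13, 26, 38, 34, 35]
Pass 4: Select minimum 34 at index 4, swap -> [7, 13, 26, 34, 38, 35]


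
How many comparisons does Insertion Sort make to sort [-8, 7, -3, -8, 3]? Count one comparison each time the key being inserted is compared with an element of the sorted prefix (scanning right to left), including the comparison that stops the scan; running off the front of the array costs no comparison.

Insert 7: -8 <= 7 (stop) = 1 comparison(s) -> [-8, 7, -3, -8, 3]
Insert -3: 7 > -3 (shift), -8 <= -3 (stop) = 2 comparison(s) -> [-8, -3, 7, -8, 3]
Insert -8: 7 > -8 (shift), -3 > -8 (shift), -8 <= -8 (stop) = 3 comparison(s) -> [-8, -8, -3, 7, 3]
Insert 3: 7 > 3 (shift), -3 <= 3 (stop) = 2 comparison(s) -> [-8, -8, -3, 3, 7]
Total comparisons: 1 + 2 + 3 + 2 = 8


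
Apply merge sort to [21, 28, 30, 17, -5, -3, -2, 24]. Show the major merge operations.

Divide and conquer:
  Merge [21] + [28] -> [21, 28]
  Merge [30] + [17] -> [17, 30]
  Merge [21, 28] + [17, 30] -> [17, 21, 28, 30]
  Merge [-5] + [-3] -> [-5, -3]
  Merge [-2] + [24] -> [-2, 24]
  Merge [-5, -3] + [-2, 24] -> [-5, -3, -2, 24]
  Merge [17, 21, 28, 30] + [-5, -3, -2, 24] -> [-5, -3, -2, 17, 21, 24, 28, 30]


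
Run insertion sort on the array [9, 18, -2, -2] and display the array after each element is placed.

First element 9 is already 'sorted'
Insert 18: shifted 0 elements -> [9, 18, -2, -2]
Insert -2: shifted 2 elements -> [-2, 9, 18, -2]
Insert -2: shifted 2 elements -> [-2, -2, 9, 18]


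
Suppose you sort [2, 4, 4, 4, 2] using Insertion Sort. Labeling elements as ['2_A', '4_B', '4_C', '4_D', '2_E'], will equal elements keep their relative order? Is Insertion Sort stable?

Trace Insertion Sort on the labeled array (the key is the number; the letter only tracks identity):
  Insert 4_B at index 1: [2_A, 4_B, 4_C, 4_D, 2_E]
  Insert 4_C at index 2: [2_A, 4_B, 4_C, 4_D, 2_E]
  Insert 4_D at index 3: [2_A, 4_B, 4_C, 4_D, 2_E]
  Insert 2_E at index 1: [2_A, 2_E, 4_B, 4_C, 4_D]
Final order: [2_A, 2_E, 4_B, 4_C, 4_D]
Equal keys:
  value 2: originally 2_A, 2_E; after sorting 2_A, 2_E -> order preserved
  value 4: originally 4_B, 4_C, 4_D; after sorting 4_B, 4_C, 4_D -> order preserved
All equal keys kept their original relative order. Insertion Sort is stable: elements are shifted only while they are strictly greater than the key, so a key is inserted after any equal elements already placed.
Answer: Stable


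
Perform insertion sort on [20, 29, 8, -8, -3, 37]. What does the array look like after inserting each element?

First element 20 is already 'sorted'
Insert 29: shifted 0 elements -> [20, 29, 8, -8, -3, 37]
Insert 8: shifted 2 elements -> [8, 20, 29, -8, -3, 37]
Insert -8: shifted 3 elements -> [-8, 8, 20, 29, -3, 37]
Insert -3: shifted 3 elements -> [-8, -3, 8, 20, 29, 37]
Insert 37: shifted 0 elements -> [-8, -3, 8, 20, 29, 37]


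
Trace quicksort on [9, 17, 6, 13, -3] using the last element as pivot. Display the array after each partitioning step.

Partition 1: pivot=-3 at index 0 -> [-3, 17, 6, 13, 9]
Partition 2: pivot=9 at index 2 -> [-3, 6, 9, 13, 17]
Partition 3: pivot=17 at index 4 -> [-3, 6, 9, 13, 17]


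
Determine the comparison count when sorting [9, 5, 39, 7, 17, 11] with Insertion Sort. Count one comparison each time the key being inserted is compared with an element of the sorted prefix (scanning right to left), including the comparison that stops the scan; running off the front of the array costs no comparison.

Insert 5: 9 > 5 (shift), reached front = 1 comparison(s) -> [5, 9, 39, 7, 17, 11]
Insert 39: 9 <= 39 (stop) = 1 comparison(s) -> [5, 9, 39, 7, 17, 11]
Insert 7: 39 > 7 (shift), 9 > 7 (shift), 5 <= 7 (stop) = 3 comparison(s) -> [5, 7, 9, 39, 17, 11]
Insert 17: 39 > 17 (shift), 9 <= 17 (stop) = 2 comparison(s) -> [5, 7, 9, 17, 39, 11]
Insert 11: 39 > 11 (shift), 17 > 11 (shift), 9 <= 11 (stop) = 3 comparison(s) -> [5, 7, 9, 11, 17, 39]
Total comparisons: 1 + 1 + 3 + 2 + 3 = 10


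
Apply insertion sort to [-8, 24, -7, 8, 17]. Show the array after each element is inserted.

First element -8 is already 'sorted'
Insert 24: shifted 0 elements -> [-8, 24, -7, 8, 17]
Insert -7: shifted 1 elements -> [-8, -7, 24, 8, 17]
Insert 8: shifted 1 elements -> [-8, -7, 8, 24, 17]
Insert 17: shifted 1 elements -> [-8, -7, 8, 17, 24]


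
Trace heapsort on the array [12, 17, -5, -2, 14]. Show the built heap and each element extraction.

Build heap: [17, 14, -5, -2, 12]
Extract 17: [14, 12, -5, -2, 17]
Extract 14: [12, -2, -5, 14, 17]
Extract 12: [-2, -5, 12, 14, 17]
Extract -2: [-5, -2, 12, 14, 17]


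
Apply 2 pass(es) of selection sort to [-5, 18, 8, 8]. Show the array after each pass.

Pass 1: Select minimum -5 at index 0, swap -> [-5, 18, 8, 8]
Pass 2: Select minimum 8 at index 2, swap -> [-5, 8, 18, 8]


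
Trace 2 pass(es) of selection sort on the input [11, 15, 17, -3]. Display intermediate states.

Pass 1: Select minimum -3 at index 3, swap -> [-3, 15, 17, 11]
Pass 2: Select minimum 11 at index 3, swap -> [-3, 11, 17, 15]


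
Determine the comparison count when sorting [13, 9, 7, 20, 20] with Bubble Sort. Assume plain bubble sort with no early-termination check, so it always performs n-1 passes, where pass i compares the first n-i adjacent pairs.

Pass 1: compare adjacent pairs (0,1)..(3,4) = 4 comparison(s), 2 swap(s) -> [9, 7, 13, 20, 20]
Pass 2: compare adjacent pairs (0,1)..(2,3) = 3 comparison(s), 1 swap(s) -> [7, 9, 13, 20, 20]
Pass 3: compare adjacent pairs (0,1)..(1,2) = 2 comparison(s), 0 swap(s) -> [7, 9, 13, 20, 20]
Pass 4: compare adjacent pairs (0,1)..(0,1) = 1 comparison(s), 0 swap(s) -> [7, 9, 13, 20, 20]
Total comparisons: 4 + 3 + 2 + 1 = 10


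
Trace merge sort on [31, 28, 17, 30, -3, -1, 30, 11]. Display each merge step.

Divide and conquer:
  Merge [31] + [28] -> [28, 31]
  Merge [17] + [30] -> [17, 30]
  Merge [28, 31] + [17, 30] -> [17, 28, 30, 31]
  Merge [-3] + [-1] -> [-3, -1]
  Merge [30] + [11] -> [11, 30]
  Merge [-3, -1] + [11, 30] -> [-3, -1, 11, 30]
  Merge [17, 28, 30, 31] + [-3, -1, 11, 30] -> [-3, -1, 11, 17, 28, 30, 30, 31]


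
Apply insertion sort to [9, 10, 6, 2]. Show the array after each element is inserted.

First element 9 is already 'sorted'
Insert 10: shifted 0 elements -> [9, 10, 6, 2]
Insert 6: shifted 2 elements -> [6, 9, 10, 2]
Insert 2: shifted 3 elements -> [2, 6, 9, 10]


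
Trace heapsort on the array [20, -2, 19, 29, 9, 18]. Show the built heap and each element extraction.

Build heap: [29, 20, 19, -2, 9, 18]
Extract 29: [20, 18, 19, -2, 9, 29]
Extract 20: [19, 18, 9, -2, 20, 29]
Extract 19: [18, -2, 9, 19, 20, 29]
Extract 18: [9, -2, 18, 19, 20, 29]
Extract 9: [-2, 9, 18, 19, 20, 29]


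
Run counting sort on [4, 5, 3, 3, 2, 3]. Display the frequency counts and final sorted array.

Count array: [0, 0, 1, 3, 1, 1]
(count[i] = number of elements equal to i)
Cumulative count: [0, 0, 1, 4, 5, 6]
Sorted: [2, 3, 3, 3, 4, 5]


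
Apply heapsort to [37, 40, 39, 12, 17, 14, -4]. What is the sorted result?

Build heap: [40, 37, 39, 12, 17, 14, -4]
Extract 40: [39, 37, 14, 12, 17, -4, 40]
Extract 39: [37, 17, 14, 12, -4, 39, 40]
Extract 37: [17, 12, 14, -4, 37, 39, 40]
Extract 17: [14, 12, -4, 17, 37, 39, 40]
Extract 14: [12, -4, 14, 17, 37, 39, 40]
Extract 12: [-4, 12, 14, 17, 37, 39, 40]


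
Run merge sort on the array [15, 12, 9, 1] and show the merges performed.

Divide and conquer:
  Merge [15] + [12] -> [12, 15]
  Merge [9] + [1] -> [1, 9]
  Merge [12, 15] + [1, 9] -> [1, 9, 12, 15]


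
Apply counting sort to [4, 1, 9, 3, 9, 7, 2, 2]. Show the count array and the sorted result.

Count array: [0, 1, 2, 1, 1, 0, 0, 1, 0, 2]
(count[i] = number of elements equal to i)
Cumulative count: [0, 1, 3, 4, 5, 5, 5, 6, 6, 8]
Sorted: [1, 2, 2, 3, 4, 7, 9, 9]


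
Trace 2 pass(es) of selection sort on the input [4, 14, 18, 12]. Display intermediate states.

Pass 1: Select minimum 4 at index 0, swap -> [4, 14, 18, 12]
Pass 2: Select minimum 12 at index 3, swap -> [4, 12, 18, 14]


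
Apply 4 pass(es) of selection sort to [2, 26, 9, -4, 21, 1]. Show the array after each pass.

Pass 1: Select minimum -4 at index 3, swap -> [-4, 26, 9, 2, 21, 1]
Pass 2: Select minimum 1 at index 5, swap -> [-4, 1, 9, 2, 21, 26]
Pass 3: Select minimum 2 at index 3, swap -> [-4, 1, 2, 9, 21, 26]
Pass 4: Select minimum 9 at index 3, swap -> [-4, 1, 2, 9, 21, 26]


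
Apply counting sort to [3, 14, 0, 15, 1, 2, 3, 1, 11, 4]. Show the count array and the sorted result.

Count array: [1, 2, 1, 2, 1, 0, 0, 0, 0, 0, 0, 1, 0, 0, 1, 1]
(count[i] = number of elements equal to i)
Cumulative count: [1, 3, 4, 6, 7, 7, 7, 7, 7, 7, 7, 8, 8, 8, 9, 10]
Sorted: [0, 1, 1, 2, 3, 3, 4, 11, 14, 15]


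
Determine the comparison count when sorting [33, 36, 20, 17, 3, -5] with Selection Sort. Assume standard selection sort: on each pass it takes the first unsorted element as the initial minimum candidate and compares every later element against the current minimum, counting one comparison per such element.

Pass 1: scan indices 1..5 for the minimum = 5 comparison(s); min is -5, place at index 0 -> [-5, 36, 20, 17, 3, 33]
Pass 2: scan indices 2..5 for the minimum = 4 comparison(s); min is 3, place at index 1 -> [-5, 3, 20, 17, 36, 33]
Pass 3: scan indices 3..5 for the minimum = 3 comparison(s); min is 17, place at index 2 -> [-5, 3, 17, 20, 36, 33]
Pass 4: scan indices 4..5 for the minimum = 2 comparison(s); min is 20, place at index 3 -> [-5, 3, 17, 20, 36, 33]
Pass 5: scan indices 5..5 for the minimum = 1 comparison(s); min is 33, place at index 4 -> [-5, 3, 17, 20, 33, 36]
Selection sort always scans the whole unsorted suffix, so the count is (n-1) + (n-2) + ... + 1 = n(n-1)/2 = 6*5/2 = 15 regardless of the input order.
Total comparisons: 5 + 4 + 3 + 2 + 1 = 15


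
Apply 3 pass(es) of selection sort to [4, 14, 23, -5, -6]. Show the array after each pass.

Pass 1: Select minimum -6 at index 4, swap -> [-6, 14, 23, -5, 4]
Pass 2: Select minimum -5 at index 3, swap -> [-6, -5, 23, 14, 4]
Pass 3: Select minimum 4 at index 4, swap -> [-6, -5, 4, 14, 23]


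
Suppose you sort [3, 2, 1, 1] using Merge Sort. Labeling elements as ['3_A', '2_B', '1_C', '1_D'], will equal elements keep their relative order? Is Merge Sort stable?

Trace Merge Sort on the labeled array (the key is the number; the letter only tracks identity):
  Merge [3_A] + [2_B] -> [2_B, 3_A]
  Merge [1_C] + [1_D] -> [1_C, 1_D]
  Merge [2_B, 3_A] + [1_C, 1_D] -> [1_C, 1_D, 2_B, 3_A]
Final order: [1_C, 1_D, 2_B, 3_A]
Equal keys:
  value 1: originally 1_C, 1_D; after sorting 1_C, 1_D -> order preserved
All equal keys kept their original relative order. Merge Sort is stable: when the heads of the two halves are equal the merge takes from the left half first.
Answer: Stable


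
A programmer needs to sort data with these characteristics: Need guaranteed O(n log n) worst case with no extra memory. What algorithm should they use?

Best choice: Heapsort
Reason: Heapsort is O(n log n) worst case and sorts in-place; quicksort can degrade to O(n^2)


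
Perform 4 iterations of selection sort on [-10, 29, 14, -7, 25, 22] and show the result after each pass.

Pass 1: Select minimum -10 at index 0, swap -> [-10, 29, 14, -7, 25, 22]
Pass 2: Select minimum -7 at index 3, swap -> [-10, -7, 14, 29, 25, 22]
Pass 3: Select minimum 14 at index 2, swap -> [-10, -7, 14, 29, 25, 22]
Pass 4: Select minimum 22 at index 5, swap -> [-10, -7, 14, 22, 25, 29]


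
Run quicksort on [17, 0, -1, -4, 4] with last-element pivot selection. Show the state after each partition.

Partition 1: pivot=4 at index 3 -> [0, -1, -4, 4, 17]
Partition 2: pivot=-4 at index 0 -> [-4, -1, 0, 4, 17]
Partition 3: pivot=0 at index 2 -> [-4, -1, 0, 4, 17]


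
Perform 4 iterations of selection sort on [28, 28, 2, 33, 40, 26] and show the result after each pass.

Pass 1: Select minimum 2 at index 2, swap -> [2, 28, 28, 33, 40, 26]
Pass 2: Select minimum 26 at index 5, swap -> [2, 26, 28, 33, 40, 28]
Pass 3: Select minimum 28 at index 2, swap -> [2, 26, 28, 33, 40, 28]
Pass 4: Select minimum 28 at index 5, swap -> [2, 26, 28, 28, 40, 33]


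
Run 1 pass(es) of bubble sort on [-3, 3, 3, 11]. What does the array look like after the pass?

After pass 1: [-3, 3, 3, 11] (0 swaps)
Total swaps: 0


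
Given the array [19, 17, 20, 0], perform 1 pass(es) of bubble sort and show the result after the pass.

After pass 1: [17, 19, 0, 20] (2 swaps)
Total swaps: 2


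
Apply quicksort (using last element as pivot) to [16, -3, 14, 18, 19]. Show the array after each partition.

Partition 1: pivot=19 at index 4 -> [16, -3, 14, 18, 19]
Partition 2: pivot=18 at index 3 -> [16, -3, 14, 18, 19]
Partition 3: pivot=14 at index 1 -> [-3, 14, 16, 18, 19]


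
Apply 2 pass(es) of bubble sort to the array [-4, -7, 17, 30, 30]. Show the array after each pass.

After pass 1: [-7, -4, 17, 30, 30] (1 swaps)
After pass 2: [-7, -4, 17, 30, 30] (0 swaps)
Total swaps: 1


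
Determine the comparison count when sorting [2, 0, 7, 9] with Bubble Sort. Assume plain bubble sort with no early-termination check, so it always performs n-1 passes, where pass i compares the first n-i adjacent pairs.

Pass 1: compare adjacent pairs (0,1)..(2,3) = 3 comparison(s), 1 swap(s) -> [0, 2, 7, 9]
Pass 2: compare adjacent pairs (0,1)..(1,2) = 2 comparison(s), 0 swap(s) -> [0, 2, 7, 9]
Pass 3: compare adjacent pairs (0,1)..(0,1) = 1 comparison(s), 0 swap(s) -> [0, 2, 7, 9]
Total comparisons: 3 + 2 + 1 = 6


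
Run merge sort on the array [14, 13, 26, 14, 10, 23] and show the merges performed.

Divide and conquer:
  Merge [13] + [26] -> [13, 26]
  Merge [14] + [13, 26] -> [13, 14, 26]
  Merge [10] + [23] -> [10, 23]
  Merge [14] + [10, 23] -> [10, 14, 23]
  Merge [13, 14, 26] + [10, 14, 23] -> [10, 13, 14, 14, 23, 26]


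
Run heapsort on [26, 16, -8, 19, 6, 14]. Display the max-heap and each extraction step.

Build heap: [26, 19, 14, 16, 6, -8]
Extract 26: [19, 16, 14, -8, 6, 26]
Extract 19: [16, 6, 14, -8, 19, 26]
Extract 16: [14, 6, -8, 16, 19, 26]
Extract 14: [6, -8, 14, 16, 19, 26]
Extract 6: [-8, 6, 14, 16, 19, 26]


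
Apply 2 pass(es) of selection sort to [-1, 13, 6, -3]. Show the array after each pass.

Pass 1: Select minimum -3 at index 3, swap -> [-3, 13, 6, -1]
Pass 2: Select minimum -1 at index 3, swap -> [-3, -1, 6, 13]


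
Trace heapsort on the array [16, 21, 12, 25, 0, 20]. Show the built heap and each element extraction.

Build heap: [25, 21, 20, 16, 0, 12]
Extract 25: [21, 16, 20, 12, 0, 25]
Extract 21: [20, 16, 0, 12, 21, 25]
Extract 20: [16, 12, 0, 20, 21, 25]
Extract 16: [12, 0, 16, 20, 21, 25]
Extract 12: [0, 12, 16, 20, 21, 25]


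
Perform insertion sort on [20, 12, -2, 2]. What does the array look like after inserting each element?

First element 20 is already 'sorted'
Insert 12: shifted 1 elements -> [12, 20, -2, 2]
Insert -2: shifted 2 elements -> [-2, 12, 20, 2]
Insert 2: shifted 2 elements -> [-2, 2, 12, 20]


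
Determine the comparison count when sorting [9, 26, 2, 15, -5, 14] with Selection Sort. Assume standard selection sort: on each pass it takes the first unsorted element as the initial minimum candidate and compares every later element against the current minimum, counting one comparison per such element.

Pass 1: scan indices 1..5 for the minimum = 5 comparison(s); min is -5, place at index 0 -> [-5, 26, 2, 15, 9, 14]
Pass 2: scan indices 2..5 for the minimum = 4 comparison(s); min is 2, place at index 1 -> [-5, 2, 26, 15, 9, 14]
Pass 3: scan indices 3..5 for the minimum = 3 comparison(s); min is 9, place at index 2 -> [-5, 2, 9, 15, 26, 14]
Pass 4: scan indices 4..5 for the minimum = 2 comparison(s); min is 14, place at index 3 -> [-5, 2, 9, 14, 26, 15]
Pass 5: scan indices 5..5 for the minimum = 1 comparison(s); min is 15, place at index 4 -> [-5, 2, 9, 14, 15, 26]
Selection sort always scans the whole unsorted suffix, so the count is (n-1) + (n-2) + ... + 1 = n(n-1)/2 = 6*5/2 = 15 regardless of the input order.
Total comparisons: 5 + 4 + 3 + 2 + 1 = 15


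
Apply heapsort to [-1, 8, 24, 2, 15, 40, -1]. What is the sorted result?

Build heap: [40, 15, 24, 2, 8, -1, -1]
Extract 40: [24, 15, -1, 2, 8, -1, 40]
Extract 24: [15, 8, -1, 2, -1, 24, 40]
Extract 15: [8, 2, -1, -1, 15, 24, 40]
Extract 8: [2, -1, -1, 8, 15, 24, 40]
Extract 2: [-1, -1, 2, 8, 15, 24, 40]
Extract -1: [-1, -1, 2, 8, 15, 24, 40]


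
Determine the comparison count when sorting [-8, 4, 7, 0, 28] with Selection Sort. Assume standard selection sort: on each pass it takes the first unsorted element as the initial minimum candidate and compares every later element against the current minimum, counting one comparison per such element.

Pass 1: scan indices 1..4 for the minimum = 4 comparison(s); min is -8, place at index 0 -> [-8, 4, 7, 0, 28]
Pass 2: scan indices 2..4 for the minimum = 3 comparison(s); min is 0, place at index 1 -> [-8, 0, 7, 4, 28]
Pass 3: scan indices 3..4 for the minimum = 2 comparison(s); min is 4, place at index 2 -> [-8, 0, 4, 7, 28]
Pass 4: scan indices 4..4 for the minimum = 1 comparison(s); min is 7, place at index 3 -> [-8, 0, 4, 7, 28]
Selection sort always scans the whole unsorted suffix, so the count is (n-1) + (n-2) + ... + 1 = n(n-1)/2 = 5*4/2 = 10 regardless of the input order.
Total comparisons: 4 + 3 + 2 + 1 = 10


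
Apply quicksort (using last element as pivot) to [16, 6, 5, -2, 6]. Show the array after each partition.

Partition 1: pivot=6 at index 3 -> [6, 5, -2, 6, 16]
Partition 2: pivot=-2 at index 0 -> [-2, 5, 6, 6, 16]
Partition 3: pivot=6 at index 2 -> [-2, 5, 6, 6, 16]


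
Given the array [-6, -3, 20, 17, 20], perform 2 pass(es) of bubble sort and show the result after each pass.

After pass 1: [-6, -3, 17, 20, 20] (1 swaps)
After pass 2: [-6, -3, 17, 20, 20] (0 swaps)
Total swaps: 1


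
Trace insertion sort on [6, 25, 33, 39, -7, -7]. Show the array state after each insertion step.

First element 6 is already 'sorted'
Insert 25: shifted 0 elements -> [6, 25, 33, 39, -7, -7]
Insert 33: shifted 0 elements -> [6, 25, 33, 39, -7, -7]
Insert 39: shifted 0 elements -> [6, 25, 33, 39, -7, -7]
Insert -7: shifted 4 elements -> [-7, 6, 25, 33, 39, -7]
Insert -7: shifted 4 elements -> [-7, -7, 6, 25, 33, 39]


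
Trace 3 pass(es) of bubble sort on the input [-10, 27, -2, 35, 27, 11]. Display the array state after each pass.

After pass 1: [-10, -2, 27, 27, 11, 35] (3 swaps)
After pass 2: [-10, -2, 27, 11, 27, 35] (1 swaps)
After pass 3: [-10, -2, 11, 27, 27, 35] (1 swaps)
Total swaps: 5


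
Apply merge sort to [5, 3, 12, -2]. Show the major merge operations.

Divide and conquer:
  Merge [5] + [3] -> [3, 5]
  Merge [12] + [-2] -> [-2, 12]
  Merge [3, 5] + [-2, 12] -> [-2, 3, 5, 12]


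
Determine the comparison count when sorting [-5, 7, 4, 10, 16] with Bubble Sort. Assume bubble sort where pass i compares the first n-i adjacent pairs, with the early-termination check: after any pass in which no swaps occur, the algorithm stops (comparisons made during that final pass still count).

Pass 1: compare adjacent pairs (0,1)..(3,4) = 4 comparison(s), 1 swap(s) -> [-5, 4, 7, 10, 16]
Pass 2: compare adjacent pairs (0,1)..(2,3) = 3 comparison(s), 0 swap(s) -> [-5, 4, 7, 10, 16]
No swaps in this pass, so bubble sort stops here.
Total comparisons: 4 + 3 = 7


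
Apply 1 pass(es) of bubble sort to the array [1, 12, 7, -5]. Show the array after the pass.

After pass 1: [1, 7, -5, 12] (2 swaps)
Total swaps: 2


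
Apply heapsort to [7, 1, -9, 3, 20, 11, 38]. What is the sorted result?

Build heap: [38, 20, 11, 3, 1, 7, -9]
Extract 38: [20, 3, 11, -9, 1, 7, 38]
Extract 20: [11, 3, 7, -9, 1, 20, 38]
Extract 11: [7, 3, 1, -9, 11, 20, 38]
Extract 7: [3, -9, 1, 7, 11, 20, 38]
Extract 3: [1, -9, 3, 7, 11, 20, 38]
Extract 1: [-9, 1, 3, 7, 11, 20, 38]


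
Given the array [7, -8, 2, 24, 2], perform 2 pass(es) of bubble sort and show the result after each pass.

After pass 1: [-8, 2, 7, 2, 24] (3 swaps)
After pass 2: [-8, 2, 2, 7, 24] (1 swaps)
Total swaps: 4


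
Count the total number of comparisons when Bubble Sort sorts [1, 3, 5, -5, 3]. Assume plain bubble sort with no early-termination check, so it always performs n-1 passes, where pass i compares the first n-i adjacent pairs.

Pass 1: compare adjacent pairs (0,1)..(3,4) = 4 comparison(s), 2 swap(s) -> [1, 3, -5, 3, 5]
Pass 2: compare adjacent pairs (0,1)..(2,3) = 3 comparison(s), 1 swap(s) -> [1, -5, 3, 3, 5]
Pass 3: compare adjacent pairs (0,1)..(1,2) = 2 comparison(s), 1 swap(s) -> [-5, 1, 3, 3, 5]
Pass 4: compare adjacent pairs (0,1)..(0,1) = 1 comparison(s), 0 swap(s) -> [-5, 1, 3, 3, 5]
Total comparisons: 4 + 3 + 2 + 1 = 10


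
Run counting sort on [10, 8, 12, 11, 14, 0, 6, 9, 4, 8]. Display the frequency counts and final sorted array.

Count array: [1, 0, 0, 0, 1, 0, 1, 0, 2, 1, 1, 1, 1, 0, 1]
(count[i] = number of elements equal to i)
Cumulative count: [1, 1, 1, 1, 2, 2, 3, 3, 5, 6, 7, 8, 9, 9, 10]
Sorted: [0, 4, 6, 8, 8, 9, 10, 11, 12, 14]


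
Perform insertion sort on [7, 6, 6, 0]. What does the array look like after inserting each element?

First element 7 is already 'sorted'
Insert 6: shifted 1 elements -> [6, 7, 6, 0]
Insert 6: shifted 1 elements -> [6, 6, 7, 0]
Insert 0: shifted 3 elements -> [0, 6, 6, 7]


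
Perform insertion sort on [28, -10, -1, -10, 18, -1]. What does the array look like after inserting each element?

First element 28 is already 'sorted'
Insert -10: shifted 1 elements -> [-10, 28, -1, -10, 18, -1]
Insert -1: shifted 1 elements -> [-10, -1, 28, -10, 18, -1]
Insert -10: shifted 2 elements -> [-10, -10, -1, 28, 18, -1]
Insert 18: shifted 1 elements -> [-10, -10, -1, 18, 28, -1]
Insert -1: shifted 2 elements -> [-10, -10, -1, -1, 18, 28]


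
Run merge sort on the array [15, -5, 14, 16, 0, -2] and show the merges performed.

Divide and conquer:
  Merge [-5] + [14] -> [-5, 14]
  Merge [15] + [-5, 14] -> [-5, 14, 15]
  Merge [0] + [-2] -> [-2, 0]
  Merge [16] + [-2, 0] -> [-2, 0, 16]
  Merge [-5, 14, 15] + [-2, 0, 16] -> [-5, -2, 0, 14, 15, 16]


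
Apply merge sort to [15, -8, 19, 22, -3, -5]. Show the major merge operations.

Divide and conquer:
  Merge [-8] + [19] -> [-8, 19]
  Merge [15] + [-8, 19] -> [-8, 15, 19]
  Merge [-3] + [-5] -> [-5, -3]
  Merge [22] + [-5, -3] -> [-5, -3, 22]
  Merge [-8, 15, 19] + [-5, -3, 22] -> [-8, -5, -3, 15, 19, 22]


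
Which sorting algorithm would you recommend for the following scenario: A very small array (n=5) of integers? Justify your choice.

Best choice: Insertion sort
Reason: For tiny inputs the O(n^2) overhead is negligible and insertion sort has minimal constant factors


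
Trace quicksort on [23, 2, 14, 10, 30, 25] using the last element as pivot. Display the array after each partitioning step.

Partition 1: pivot=25 at index 4 -> [23, 2, 14, 10, 25, 30]
Partition 2: pivot=10 at index 1 -> [2, 10, 14, 23, 25, 30]
Partition 3: pivot=23 at index 3 -> [2, 10, 14, 23, 25, 30]


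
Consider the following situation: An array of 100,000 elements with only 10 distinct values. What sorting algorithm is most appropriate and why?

Best choice: 3-way quicksort or Counting sort
Reason: 3-way (Dutch national flag) partitioning groups every copy of the pivot together, so with only d=10 distinct keys quicksort finishes in O(n log d) expected time, which is effectively linear; counting sort runs in O(n + k) where k is the size of the key range (not the number of distinct values), so it is linear when the 10 values are integers drawn from a small known range


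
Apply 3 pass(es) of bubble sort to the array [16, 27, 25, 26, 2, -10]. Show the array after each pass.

After pass 1: [16, 25, 26, 2, -10, 27] (4 swaps)
After pass 2: [16, 25, 2, -10, 26, 27] (2 swaps)
After pass 3: [16, 2, -10, 25, 26, 27] (2 swaps)
Total swaps: 8


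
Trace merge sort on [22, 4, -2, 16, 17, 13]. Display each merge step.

Divide and conquer:
  Merge [4] + [-2] -> [-2, 4]
  Merge [22] + [-2, 4] -> [-2, 4, 22]
  Merge [17] + [13] -> [13, 17]
  Merge [16] + [13, 17] -> [13, 16, 17]
  Merge [-2, 4, 22] + [13, 16, 17] -> [-2, 4, 13, 16, 17, 22]


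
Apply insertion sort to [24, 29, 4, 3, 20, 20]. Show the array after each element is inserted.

First element 24 is already 'sorted'
Insert 29: shifted 0 elements -> [24, 29, 4, 3, 20, 20]
Insert 4: shifted 2 elements -> [4, 24, 29, 3, 20, 20]
Insert 3: shifted 3 elements -> [3, 4, 24, 29, 20, 20]
Insert 20: shifted 2 elements -> [3, 4, 20, 24, 29, 20]
Insert 20: shifted 2 elements -> [3, 4, 20, 20, 24, 29]


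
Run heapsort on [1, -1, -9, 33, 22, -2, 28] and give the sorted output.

Build heap: [33, 22, 28, -1, 1, -2, -9]
Extract 33: [28, 22, -2, -1, 1, -9, 33]
Extract 28: [22, 1, -2, -1, -9, 28, 33]
Extract 22: [1, -1, -2, -9, 22, 28, 33]
Extract 1: [-1, -9, -2, 1, 22, 28, 33]
Extract -1: [-2, -9, -1, 1, 22, 28, 33]
Extract -2: [-9, -2, -1, 1, 22, 28, 33]


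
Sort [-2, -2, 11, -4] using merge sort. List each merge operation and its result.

Divide and conquer:
  Merge [-2] + [-2] -> [-2, -2]
  Merge [11] + [-4] -> [-4, 11]
  Merge [-2, -2] + [-4, 11] -> [-4, -2, -2, 11]


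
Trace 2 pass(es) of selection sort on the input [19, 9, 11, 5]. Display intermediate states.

Pass 1: Select minimum 5 at index 3, swap -> [5, 9, 11, 19]
Pass 2: Select minimum 9 at index 1, swap -> [5, 9, 11, 19]


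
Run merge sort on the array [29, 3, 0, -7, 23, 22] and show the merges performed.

Divide and conquer:
  Merge [3] + [0] -> [0, 3]
  Merge [29] + [0, 3] -> [0, 3, 29]
  Merge [23] + [22] -> [22, 23]
  Merge [-7] + [22, 23] -> [-7, 22, 23]
  Merge [0, 3, 29] + [-7, 22, 23] -> [-7, 0, 3, 22, 23, 29]


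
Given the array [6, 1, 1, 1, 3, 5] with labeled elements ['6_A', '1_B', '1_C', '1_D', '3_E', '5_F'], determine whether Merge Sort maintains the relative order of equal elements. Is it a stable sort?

Trace Merge Sort on the labeled array (the key is the number; the letter only tracks identity):
  Merge [1_B] + [1_C] -> [1_B, 1_C]
  Merge [6_A] + [1_B, 1_C] -> [1_B, 1_C, 6_A]
  Merge [3_E] + [5_F] -> [3_E, 5_F]
  Merge [1_D] + [3_E, 5_F] -> [1_D, 3_E, 5_F]
  Merge [1_B, 1_C, 6_A] + [1_D, 3_E, 5_F] -> [1_B, 1_C, 1_D, 3_E, 5_F, 6_A]
Final order: [1_B, 1_C, 1_D, 3_E, 5_F, 6_A]
Equal keys:
  value 1: originally 1_B, 1_C, 1_D; after sorting 1_B, 1_C, 1_D -> order preserved
All equal keys kept their original relative order. Merge Sort is stable: when the heads of the two halves are equal the merge takes from the left half first.
Answer: Stable


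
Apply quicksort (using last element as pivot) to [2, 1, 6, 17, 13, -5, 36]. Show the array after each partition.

Partition 1: pivot=36 at index 6 -> [2, 1, 6, 17, 13, -5, 36]
Partition 2: pivot=-5 at index 0 -> [-5, 1, 6, 17, 13, 2, 36]
Partition 3: pivot=2 at index 2 -> [-5, 1, 2, 17, 13, 6, 36]
Partition 4: pivot=6 at index 3 -> [-5, 1, 2, 6, 13, 17, 36]
Partition 5: pivot=17 at index 5 -> [-5, 1, 2, 6, 13, 17, 36]


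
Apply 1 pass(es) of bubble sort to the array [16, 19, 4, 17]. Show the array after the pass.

After pass 1: [16, 4, 17, 19] (2 swaps)
Total swaps: 2


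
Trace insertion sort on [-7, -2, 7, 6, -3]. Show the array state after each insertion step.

First element -7 is already 'sorted'
Insert -2: shifted 0 elements -> [-7, -2, 7, 6, -3]
Insert 7: shifted 0 elements -> [-7, -2, 7, 6, -3]
Insert 6: shifted 1 elements -> [-7, -2, 6, 7, -3]
Insert -3: shifted 3 elements -> [-7, -3, -2, 6, 7]


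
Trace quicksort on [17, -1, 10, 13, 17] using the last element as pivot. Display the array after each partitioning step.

Partition 1: pivot=17 at index 4 -> [17, -1, 10, 13, 17]
Partition 2: pivot=13 at index 2 -> [-1, 10, 13, 17, 17]
Partition 3: pivot=10 at index 1 -> [-1, 10, 13, 17, 17]


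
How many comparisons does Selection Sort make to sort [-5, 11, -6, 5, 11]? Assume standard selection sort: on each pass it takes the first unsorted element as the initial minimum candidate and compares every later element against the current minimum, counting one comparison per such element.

Pass 1: scan indices 1..4 for the minimum = 4 comparison(s); min is -6, place at index 0 -> [-6, 11, -5, 5, 11]
Pass 2: scan indices 2..4 for the minimum = 3 comparison(s); min is -5, place at index 1 -> [-6, -5, 11, 5, 11]
Pass 3: scan indices 3..4 for the minimum = 2 comparison(s); min is 5, place at index 2 -> [-6, -5, 5, 11, 11]
Pass 4: scan indices 4..4 for the minimum = 1 comparison(s); min is 11, place at index 3 -> [-6, -5, 5, 11, 11]
Selection sort always scans the whole unsorted suffix, so the count is (n-1) + (n-2) + ... + 1 = n(n-1)/2 = 5*4/2 = 10 regardless of the input order.
Total comparisons: 4 + 3 + 2 + 1 = 10


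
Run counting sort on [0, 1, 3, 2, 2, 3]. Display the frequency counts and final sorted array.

Count array: [1, 1, 2, 2]
(count[i] = number of elements equal to i)
Cumulative count: [1, 2, 4, 6]
Sorted: [0, 1, 2, 2, 3, 3]


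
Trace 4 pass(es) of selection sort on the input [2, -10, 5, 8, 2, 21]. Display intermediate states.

Pass 1: Select minimum -10 at index 1, swap -> [-10, 2, 5, 8, 2, 21]
Pass 2: Select minimum 2 at index 1, swap -> [-10, 2, 5, 8, 2, 21]
Pass 3: Select minimum 2 at index 4, swap -> [-10, 2, 2, 8, 5, 21]
Pass 4: Select minimum 5 at index 4, swap -> [-10, 2, 2, 5, 8, 21]


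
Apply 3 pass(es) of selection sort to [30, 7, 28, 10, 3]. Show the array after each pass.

Pass 1: Select minimum 3 at index 4, swap -> [3, 7, 28, 10, 30]
Pass 2: Select minimum 7 at index 1, swap -> [3, 7, 28, 10, 30]
Pass 3: Select minimum 10 at index 3, swap -> [3, 7, 10, 28, 30]


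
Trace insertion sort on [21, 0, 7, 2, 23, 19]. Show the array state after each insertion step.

First element 21 is already 'sorted'
Insert 0: shifted 1 elements -> [0, 21, 7, 2, 23, 19]
Insert 7: shifted 1 elements -> [0, 7, 21, 2, 23, 19]
Insert 2: shifted 2 elements -> [0, 2, 7, 21, 23, 19]
Insert 23: shifted 0 elements -> [0, 2, 7, 21, 23, 19]
Insert 19: shifted 2 elements -> [0, 2, 7, 19, 21, 23]


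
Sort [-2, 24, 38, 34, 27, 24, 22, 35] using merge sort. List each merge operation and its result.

Divide and conquer:
  Merge [-2] + [24] -> [-2, 24]
  Merge [38] + [34] -> [34, 38]
  Merge [-2, 24] + [34, 38] -> [-2, 24, 34, 38]
  Merge [27] + [24] -> [24, 27]
  Merge [22] + [35] -> [22, 35]
  Merge [24, 27] + [22, 35] -> [22, 24, 27, 35]
  Merge [-2, 24, 34, 38] + [22, 24, 27, 35] -> [-2, 22, 24, 24, 27, 34, 35, 38]


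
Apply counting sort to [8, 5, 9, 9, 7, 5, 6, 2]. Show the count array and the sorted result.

Count array: [0, 0, 1, 0, 0, 2, 1, 1, 1, 2]
(count[i] = number of elements equal to i)
Cumulative count: [0, 0, 1, 1, 1, 3, 4, 5, 6, 8]
Sorted: [2, 5, 5, 6, 7, 8, 9, 9]


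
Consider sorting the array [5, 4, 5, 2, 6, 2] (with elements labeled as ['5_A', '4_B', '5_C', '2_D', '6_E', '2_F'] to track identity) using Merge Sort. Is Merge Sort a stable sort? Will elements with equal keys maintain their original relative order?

Trace Merge Sort on the labeled array (the key is the number; the letter only tracks identity):
  Merge [4_B] + [5_C] -> [4_B, 5_C]
  Merge [5_A] + [4_B, 5_C] -> [4_B, 5_A, 5_C]
  Merge [6_E] + [2_F] -> [2_F, 6_E]
  Merge [2_D] + [2_F, 6_E] -> [2_D, 2_F, 6_E]
  Merge [4_B, 5_A, 5_C] + [2_D, 2_F, 6_E] -> [2_D, 2_F, 4_B, 5_A, 5_C, 6_E]
Final order: [2_D, 2_F, 4_B, 5_A, 5_C, 6_E]
Equal keys:
  value 2: originally 2_D, 2_F; after sorting 2_D, 2_F -> order preserved
  value 5: originally 5_A, 5_C; after sorting 5_A, 5_C -> order preserved
All equal keys kept their original relative order. Merge Sort is stable: when the heads of the two halves are equal the merge takes from the left half first.
Answer: Stable


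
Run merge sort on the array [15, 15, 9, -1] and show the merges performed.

Divide and conquer:
  Merge [15] + [15] -> [15, 15]
  Merge [9] + [-1] -> [-1, 9]
  Merge [15, 15] + [-1, 9] -> [-1, 9, 15, 15]


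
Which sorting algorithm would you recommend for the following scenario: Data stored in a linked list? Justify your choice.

Best choice: Merge sort
Reason: Merge sort doesn't require random access; can be done in O(1) extra space for linked lists


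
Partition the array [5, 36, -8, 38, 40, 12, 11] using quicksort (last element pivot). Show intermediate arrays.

Partition 1: pivot=11 at index 2 -> [5, -8, 11, 38, 40, 12, 36]
Partition 2: pivot=-8 at index 0 -> [-8, 5, 11, 38, 40, 12, 36]
Partition 3: pivot=36 at index 4 -> [-8, 5, 11, 12, 36, 38, 40]
Partition 4: pivot=40 at index 6 -> [-8, 5, 11, 12, 36, 38, 40]


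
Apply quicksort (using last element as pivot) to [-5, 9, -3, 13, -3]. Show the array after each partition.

Partition 1: pivot=-3 at index 2 -> [-5, -3, -3, 13, 9]
Partition 2: pivot=-3 at index 1 -> [-5, -3, -3, 13, 9]
Partition 3: pivot=9 at index 3 -> [-5, -3, -3, 9, 13]


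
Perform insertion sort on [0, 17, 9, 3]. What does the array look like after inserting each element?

First element 0 is already 'sorted'
Insert 17: shifted 0 elements -> [0, 17, 9, 3]
Insert 9: shifted 1 elements -> [0, 9, 17, 3]
Insert 3: shifted 2 elements -> [0, 3, 9, 17]


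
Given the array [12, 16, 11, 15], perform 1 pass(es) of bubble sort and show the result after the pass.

After pass 1: [12, 11, 15, 16] (2 swaps)
Total swaps: 2


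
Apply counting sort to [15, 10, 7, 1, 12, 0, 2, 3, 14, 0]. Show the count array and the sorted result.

Count array: [2, 1, 1, 1, 0, 0, 0, 1, 0, 0, 1, 0, 1, 0, 1, 1]
(count[i] = number of elements equal to i)
Cumulative count: [2, 3, 4, 5, 5, 5, 5, 6, 6, 6, 7, 7, 8, 8, 9, 10]
Sorted: [0, 0, 1, 2, 3, 7, 10, 12, 14, 15]


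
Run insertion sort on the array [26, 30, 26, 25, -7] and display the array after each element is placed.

First element 26 is already 'sorted'
Insert 30: shifted 0 elements -> [26, 30, 26, 25, -7]
Insert 26: shifted 1 elements -> [26, 26, 30, 25, -7]
Insert 25: shifted 3 elements -> [25, 26, 26, 30, -7]
Insert -7: shifted 4 elements -> [-7, 25, 26, 26, 30]


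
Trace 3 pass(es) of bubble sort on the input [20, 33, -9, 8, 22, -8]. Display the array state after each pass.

After pass 1: [20, -9, 8, 22, -8, 33] (4 swaps)
After pass 2: [-9, 8, 20, -8, 22, 33] (3 swaps)
After pass 3: [-9, 8, -8, 20, 22, 33] (1 swaps)
Total swaps: 8


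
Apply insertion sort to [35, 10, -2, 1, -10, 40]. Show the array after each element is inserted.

First element 35 is already 'sorted'
Insert 10: shifted 1 elements -> [10, 35, -2, 1, -10, 40]
Insert -2: shifted 2 elements -> [-2, 10, 35, 1, -10, 40]
Insert 1: shifted 2 elements -> [-2, 1, 10, 35, -10, 40]
Insert -10: shifted 4 elements -> [-10, -2, 1, 10, 35, 40]
Insert 40: shifted 0 elements -> [-10, -2, 1, 10, 35, 40]


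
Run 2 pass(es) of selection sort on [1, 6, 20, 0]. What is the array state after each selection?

Pass 1: Select minimum 0 at index 3, swap -> [0, 6, 20, 1]
Pass 2: Select minimum 1 at index 3, swap -> [0, 1, 20, 6]


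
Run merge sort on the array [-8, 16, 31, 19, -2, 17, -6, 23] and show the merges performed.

Divide and conquer:
  Merge [-8] + [16] -> [-8, 16]
  Merge [31] + [19] -> [19, 31]
  Merge [-8, 16] + [19, 31] -> [-8, 16, 19, 31]
  Merge [-2] + [17] -> [-2, 17]
  Merge [-6] + [23] -> [-6, 23]
  Merge [-2, 17] + [-6, 23] -> [-6, -2, 17, 23]
  Merge [-8, 16, 19, 31] + [-6, -2, 17, 23] -> [-8, -6, -2, 16, 17, 19, 23, 31]


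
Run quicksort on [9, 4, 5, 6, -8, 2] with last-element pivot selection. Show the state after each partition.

Partition 1: pivot=2 at index 1 -> [-8, 2, 5, 6, 9, 4]
Partition 2: pivot=4 at index 2 -> [-8, 2, 4, 6, 9, 5]
Partition 3: pivot=5 at index 3 -> [-8, 2, 4, 5, 9, 6]
Partition 4: pivot=6 at index 4 -> [-8, 2, 4, 5, 6, 9]


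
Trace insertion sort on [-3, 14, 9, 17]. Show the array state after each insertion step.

First element -3 is already 'sorted'
Insert 14: shifted 0 elements -> [-3, 14, 9, 17]
Insert 9: shifted 1 elements -> [-3, 9, 14, 17]
Insert 17: shifted 0 elements -> [-3, 9, 14, 17]


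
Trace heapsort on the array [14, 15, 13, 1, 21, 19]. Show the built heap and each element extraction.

Build heap: [21, 15, 19, 1, 14, 13]
Extract 21: [19, 15, 13, 1, 14, 21]
Extract 19: [15, 14, 13, 1, 19, 21]
Extract 15: [14, 1, 13, 15, 19, 21]
Extract 14: [13, 1, 14, 15, 19, 21]
Extract 13: [1, 13, 14, 15, 19, 21]


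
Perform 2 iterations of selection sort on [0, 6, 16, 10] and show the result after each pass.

Pass 1: Select minimum 0 at index 0, swap -> [0, 6, 16, 10]
Pass 2: Select minimum 6 at index 1, swap -> [0, 6, 16, 10]


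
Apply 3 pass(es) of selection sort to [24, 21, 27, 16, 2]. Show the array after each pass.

Pass 1: Select minimum 2 at index 4, swap -> [2, 21, 27, 16, 24]
Pass 2: Select minimum 16 at index 3, swap -> [2, 16, 27, 21, 24]
Pass 3: Select minimum 21 at index 3, swap -> [2, 16, 21, 27, 24]


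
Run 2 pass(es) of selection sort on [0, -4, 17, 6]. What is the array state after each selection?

Pass 1: Select minimum -4 at index 1, swap -> [-4, 0, 17, 6]
Pass 2: Select minimum 0 at index 1, swap -> [-4, 0, 17, 6]


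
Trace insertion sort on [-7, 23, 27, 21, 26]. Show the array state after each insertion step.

First element -7 is already 'sorted'
Insert 23: shifted 0 elements -> [-7, 23, 27, 21, 26]
Insert 27: shifted 0 elements -> [-7, 23, 27, 21, 26]
Insert 21: shifted 2 elements -> [-7, 21, 23, 27, 26]
Insert 26: shifted 1 elements -> [-7, 21, 23, 26, 27]


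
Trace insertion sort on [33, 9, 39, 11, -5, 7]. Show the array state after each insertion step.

First element 33 is already 'sorted'
Insert 9: shifted 1 elements -> [9, 33, 39, 11, -5, 7]
Insert 39: shifted 0 elements -> [9, 33, 39, 11, -5, 7]
Insert 11: shifted 2 elements -> [9, 11, 33, 39, -5, 7]
Insert -5: shifted 4 elements -> [-5, 9, 11, 33, 39, 7]
Insert 7: shifted 4 elements -> [-5, 7, 9, 11, 33, 39]


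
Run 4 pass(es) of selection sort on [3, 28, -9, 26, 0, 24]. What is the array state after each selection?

Pass 1: Select minimum -9 at index 2, swap -> [-9, 28, 3, 26, 0, 24]
Pass 2: Select minimum 0 at index 4, swap -> [-9, 0, 3, 26, 28, 24]
Pass 3: Select minimum 3 at index 2, swap -> [-9, 0, 3, 26, 28, 24]
Pass 4: Select minimum 24 at index 5, swap -> [-9, 0, 3, 24, 28, 26]


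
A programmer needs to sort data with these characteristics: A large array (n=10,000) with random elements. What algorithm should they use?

Best choice: Quicksort or Mergesort
Reason: Both have O(n log n) average case; quicksort has lower constant factors


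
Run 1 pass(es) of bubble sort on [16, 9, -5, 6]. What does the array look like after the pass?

After pass 1: [9, -5, 6, 16] (3 swaps)
Total swaps: 3


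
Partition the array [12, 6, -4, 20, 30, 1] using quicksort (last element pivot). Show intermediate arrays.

Partition 1: pivot=1 at index 1 -> [-4, 1, 12, 20, 30, 6]
Partition 2: pivot=6 at index 2 -> [-4, 1, 6, 20, 30, 12]
Partition 3: pivot=12 at index 3 -> [-4, 1, 6, 12, 30, 20]
Partition 4: pivot=20 at index 4 -> [-4, 1, 6, 12, 20, 30]


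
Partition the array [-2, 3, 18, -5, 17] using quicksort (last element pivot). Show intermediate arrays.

Partition 1: pivot=17 at index 3 -> [-2, 3, -5, 17, 18]
Partition 2: pivot=-5 at index 0 -> [-5, 3, -2, 17, 18]
Partition 3: pivot=-2 at index 1 -> [-5, -2, 3, 17, 18]


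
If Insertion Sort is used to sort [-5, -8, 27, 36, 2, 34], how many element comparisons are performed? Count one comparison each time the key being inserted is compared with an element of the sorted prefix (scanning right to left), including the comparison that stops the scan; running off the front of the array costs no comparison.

Insert -8: -5 > -8 (shift), reached front = 1 comparison(s) -> [-8, -5, 27, 36, 2, 34]
Insert 27: -5 <= 27 (stop) = 1 comparison(s) -> [-8, -5, 27, 36, 2, 34]
Insert 36: 27 <= 36 (stop) = 1 comparison(s) -> [-8, -5, 27, 36, 2, 34]
Insert 2: 36 > 2 (shift), 27 > 2 (shift), -5 <= 2 (stop) = 3 comparison(s) -> [-8, -5, 2, 27, 36, 34]
Insert 34: 36 > 34 (shift), 27 <= 34 (stop) = 2 comparison(s) -> [-8, -5, 2, 27, 34, 36]
Total comparisons: 1 + 1 + 1 + 3 + 2 = 8
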